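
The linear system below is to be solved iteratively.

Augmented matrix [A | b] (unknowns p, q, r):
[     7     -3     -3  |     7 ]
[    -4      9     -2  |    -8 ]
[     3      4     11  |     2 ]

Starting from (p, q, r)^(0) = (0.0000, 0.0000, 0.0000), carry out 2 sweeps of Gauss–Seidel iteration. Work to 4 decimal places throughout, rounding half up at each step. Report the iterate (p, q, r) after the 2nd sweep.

(0.8398, -0.4999, 0.1346)

Iteration 1:
  p = (7 - (-3)·0.0000 - (-3)·0.0000) / (7) = 1.0000
  q = (-8 - (-4)·1.0000 - (-2)·0.0000) / (9) = -0.4444
  r = (2 - (3)·1.0000 - (4)·-0.4444) / (11) = 0.0707
Iteration 2:
  p = (7 - (-3)·-0.4444 - (-3)·0.0707) / (7) = 0.8398
  q = (-8 - (-4)·0.8398 - (-2)·0.0707) / (9) = -0.4999
  r = (2 - (3)·0.8398 - (4)·-0.4999) / (11) = 0.1346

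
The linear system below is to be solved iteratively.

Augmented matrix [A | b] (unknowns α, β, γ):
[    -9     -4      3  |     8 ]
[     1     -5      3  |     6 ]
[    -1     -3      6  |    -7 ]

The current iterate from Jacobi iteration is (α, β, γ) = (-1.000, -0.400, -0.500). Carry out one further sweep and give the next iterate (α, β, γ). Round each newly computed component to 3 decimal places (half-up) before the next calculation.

One sweep:
  α = (8 - (-4)·-0.400 - (3)·-0.500) / (-9) = -0.878
  β = (6 - (1)·-1.000 - (3)·-0.500) / (-5) = -1.700
  γ = (-7 - (-1)·-1.000 - (-3)·-0.400) / (6) = -1.533

(-0.878, -1.700, -1.533)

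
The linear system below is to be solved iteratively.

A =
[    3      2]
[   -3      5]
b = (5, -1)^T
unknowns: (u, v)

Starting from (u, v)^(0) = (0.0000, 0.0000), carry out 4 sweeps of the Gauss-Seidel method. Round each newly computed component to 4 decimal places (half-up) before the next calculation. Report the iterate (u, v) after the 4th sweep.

(1.2613, 0.5568)

Iteration 1:
  u = (5 - (2)·0.0000) / (3) = 1.6667
  v = (-1 - (-3)·1.6667) / (5) = 0.8000
Iteration 2:
  u = (5 - (2)·0.8000) / (3) = 1.1333
  v = (-1 - (-3)·1.1333) / (5) = 0.4800
Iteration 3:
  u = (5 - (2)·0.4800) / (3) = 1.3467
  v = (-1 - (-3)·1.3467) / (5) = 0.6080
Iteration 4:
  u = (5 - (2)·0.6080) / (3) = 1.2613
  v = (-1 - (-3)·1.2613) / (5) = 0.5568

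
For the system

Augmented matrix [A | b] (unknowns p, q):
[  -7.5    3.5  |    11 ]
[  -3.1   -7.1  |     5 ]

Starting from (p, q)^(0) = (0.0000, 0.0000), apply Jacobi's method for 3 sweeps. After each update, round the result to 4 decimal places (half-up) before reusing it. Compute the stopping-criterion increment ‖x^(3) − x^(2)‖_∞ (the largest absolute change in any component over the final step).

Iteration 1:
  p = (11 - (3.5)·0.0000) / (-7.5) = -1.4667
  q = (5 - (-3.1)·0.0000) / (-7.1) = -0.7042
Iteration 2:
  p = (11 - (3.5)·-0.7042) / (-7.5) = -1.7953
  q = (5 - (-3.1)·-1.4667) / (-7.1) = -0.0638
Iteration 3:
  p = (11 - (3.5)·-0.0638) / (-7.5) = -1.4964
  q = (5 - (-3.1)·-1.7953) / (-7.1) = 0.0796
Change: (0.2989, 0.1434) → max |·| = 0.2989

0.2989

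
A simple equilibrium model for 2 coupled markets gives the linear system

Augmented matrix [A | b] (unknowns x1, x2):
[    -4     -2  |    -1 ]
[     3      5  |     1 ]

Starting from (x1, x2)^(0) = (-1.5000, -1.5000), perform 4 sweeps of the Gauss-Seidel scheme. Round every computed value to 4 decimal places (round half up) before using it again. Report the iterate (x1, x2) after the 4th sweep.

Iteration 1:
  x1 = (-1 - (-2)·-1.5000) / (-4) = 1.0000
  x2 = (1 - (3)·1.0000) / (5) = -0.4000
Iteration 2:
  x1 = (-1 - (-2)·-0.4000) / (-4) = 0.4500
  x2 = (1 - (3)·0.4500) / (5) = -0.0700
Iteration 3:
  x1 = (-1 - (-2)·-0.0700) / (-4) = 0.2850
  x2 = (1 - (3)·0.2850) / (5) = 0.0290
Iteration 4:
  x1 = (-1 - (-2)·0.0290) / (-4) = 0.2355
  x2 = (1 - (3)·0.2355) / (5) = 0.0587

(0.2355, 0.0587)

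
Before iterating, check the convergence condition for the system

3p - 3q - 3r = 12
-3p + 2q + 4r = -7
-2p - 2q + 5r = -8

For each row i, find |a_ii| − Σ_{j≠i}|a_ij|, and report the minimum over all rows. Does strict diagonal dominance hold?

row 1: |3| − (3+3) = -3
row 2: |2| − (3+4) = -5
row 3: |5| − (2+2) = 1
minimum over rows = -5 → not strictly diagonally dominant

-5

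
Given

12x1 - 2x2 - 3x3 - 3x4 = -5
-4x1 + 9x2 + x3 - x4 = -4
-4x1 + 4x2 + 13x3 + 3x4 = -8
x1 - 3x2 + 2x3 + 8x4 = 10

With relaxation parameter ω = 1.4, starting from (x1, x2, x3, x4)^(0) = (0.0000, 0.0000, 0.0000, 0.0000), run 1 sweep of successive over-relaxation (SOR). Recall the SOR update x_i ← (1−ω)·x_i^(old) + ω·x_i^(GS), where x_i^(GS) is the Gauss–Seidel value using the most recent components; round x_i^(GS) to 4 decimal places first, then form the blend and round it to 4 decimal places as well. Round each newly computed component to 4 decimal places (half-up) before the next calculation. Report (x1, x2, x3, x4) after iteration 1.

(-0.5834, -0.9852, -0.6885, 1.5758)

Iteration 1:
  x1: GS value = (-5 - (-2)·0.0000 - (-3)·0.0000 - (-3)·0.0000) / (12) = -0.4167;  x1 ← (1−ω)·0.0000 + ω·-0.4167 = -0.5834
  x2: GS value = (-4 - (-4)·-0.5834 - (1)·0.0000 - (-1)·0.0000) / (9) = -0.7037;  x2 ← (1−ω)·0.0000 + ω·-0.7037 = -0.9852
  x3: GS value = (-8 - (-4)·-0.5834 - (4)·-0.9852 - (3)·0.0000) / (13) = -0.4918;  x3 ← (1−ω)·0.0000 + ω·-0.4918 = -0.6885
  x4: GS value = (10 - (1)·-0.5834 - (-3)·-0.9852 - (2)·-0.6885) / (8) = 1.1256;  x4 ← (1−ω)·0.0000 + ω·1.1256 = 1.5758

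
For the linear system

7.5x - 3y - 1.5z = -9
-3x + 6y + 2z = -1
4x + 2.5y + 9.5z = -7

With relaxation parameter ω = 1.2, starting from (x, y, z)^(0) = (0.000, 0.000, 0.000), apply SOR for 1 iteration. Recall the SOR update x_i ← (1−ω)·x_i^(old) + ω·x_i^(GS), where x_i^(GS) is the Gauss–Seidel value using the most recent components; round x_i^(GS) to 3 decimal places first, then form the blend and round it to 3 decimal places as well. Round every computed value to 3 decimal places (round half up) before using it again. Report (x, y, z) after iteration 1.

(-1.440, -1.064, 0.179)

Iteration 1:
  x: GS value = (-9 - (-3)·0.000 - (-1.5)·0.000) / (7.5) = -1.200;  x ← (1−ω)·0.000 + ω·-1.200 = -1.440
  y: GS value = (-1 - (-3)·-1.440 - (2)·0.000) / (6) = -0.887;  y ← (1−ω)·0.000 + ω·-0.887 = -1.064
  z: GS value = (-7 - (4)·-1.440 - (2.5)·-1.064) / (9.5) = 0.149;  z ← (1−ω)·0.000 + ω·0.149 = 0.179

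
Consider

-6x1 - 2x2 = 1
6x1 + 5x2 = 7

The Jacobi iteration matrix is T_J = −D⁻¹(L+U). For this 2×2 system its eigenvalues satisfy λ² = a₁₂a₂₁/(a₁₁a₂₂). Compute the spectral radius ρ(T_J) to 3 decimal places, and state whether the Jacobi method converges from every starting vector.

0.632

a₁₂a₂₁/(a₁₁a₂₂) = (-2)·(6) / ((-6)·(5)) = 0.400000
ρ = √|0.400000| = √0.400000 = 0.632
ρ < 1, so Jacobi converges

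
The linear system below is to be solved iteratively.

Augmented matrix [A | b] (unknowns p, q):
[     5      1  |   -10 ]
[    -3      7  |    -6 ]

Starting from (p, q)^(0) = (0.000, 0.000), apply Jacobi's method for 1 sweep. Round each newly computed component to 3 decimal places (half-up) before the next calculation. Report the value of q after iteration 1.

-0.857

Iteration 1:
  p = (-10 - (1)·0.000) / (5) = -2.000
  q = (-6 - (-3)·0.000) / (7) = -0.857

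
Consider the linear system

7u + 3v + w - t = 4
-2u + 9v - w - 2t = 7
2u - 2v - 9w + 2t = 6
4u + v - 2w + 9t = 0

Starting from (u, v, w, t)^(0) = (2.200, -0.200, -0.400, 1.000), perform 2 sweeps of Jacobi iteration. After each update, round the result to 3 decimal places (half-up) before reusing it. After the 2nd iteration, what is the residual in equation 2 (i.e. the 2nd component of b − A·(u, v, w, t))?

-2.205

Iteration 1:
  u = (4 - (3)·-0.200 - (1)·-0.400 - (-1)·1.000) / (7) = 0.857
  v = (7 - (-2)·2.200 - (-1)·-0.400 - (-2)·1.000) / (9) = 1.444
  w = (6 - (2)·2.200 - (-2)·-0.200 - (2)·1.000) / (-9) = 0.089
  t = (0 - (4)·2.200 - (1)·-0.200 - (-2)·-0.400) / (9) = -1.044
Iteration 2:
  u = (4 - (3)·1.444 - (1)·0.089 - (-1)·-1.044) / (7) = -0.209
  v = (7 - (-2)·0.857 - (-1)·0.089 - (-2)·-1.044) / (9) = 0.746
  w = (6 - (2)·0.857 - (-2)·1.444 - (2)·-1.044) / (-9) = -1.029
  t = (0 - (4)·0.857 - (1)·1.444 - (-2)·0.089) / (9) = -0.522
Residual b − A·x = (3.732, -2.205, -0.307, 2.730)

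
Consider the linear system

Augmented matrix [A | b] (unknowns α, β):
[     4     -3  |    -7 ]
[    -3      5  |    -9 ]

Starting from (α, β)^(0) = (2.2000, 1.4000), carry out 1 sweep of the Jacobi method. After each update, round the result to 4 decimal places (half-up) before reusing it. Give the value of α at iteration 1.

Iteration 1:
  α = (-7 - (-3)·1.4000) / (4) = -0.7000
  β = (-9 - (-3)·2.2000) / (5) = -0.4800

-0.7000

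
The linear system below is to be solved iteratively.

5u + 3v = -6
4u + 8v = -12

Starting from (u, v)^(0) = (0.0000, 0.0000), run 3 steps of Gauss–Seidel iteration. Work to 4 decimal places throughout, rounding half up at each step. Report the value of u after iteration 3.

Iteration 1:
  u = (-6 - (3)·0.0000) / (5) = -1.2000
  v = (-12 - (4)·-1.2000) / (8) = -0.9000
Iteration 2:
  u = (-6 - (3)·-0.9000) / (5) = -0.6600
  v = (-12 - (4)·-0.6600) / (8) = -1.1700
Iteration 3:
  u = (-6 - (3)·-1.1700) / (5) = -0.4980
  v = (-12 - (4)·-0.4980) / (8) = -1.2510

-0.4980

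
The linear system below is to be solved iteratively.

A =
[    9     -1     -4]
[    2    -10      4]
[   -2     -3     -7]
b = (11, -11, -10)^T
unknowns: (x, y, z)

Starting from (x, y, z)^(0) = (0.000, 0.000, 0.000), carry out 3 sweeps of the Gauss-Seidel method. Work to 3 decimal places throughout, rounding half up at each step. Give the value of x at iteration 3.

1.526

Iteration 1:
  x = (11 - (-1)·0.000 - (-4)·0.000) / (9) = 1.222
  y = (-11 - (2)·1.222 - (4)·0.000) / (-10) = 1.344
  z = (-10 - (-2)·1.222 - (-3)·1.344) / (-7) = 0.503
Iteration 2:
  x = (11 - (-1)·1.344 - (-4)·0.503) / (9) = 1.595
  y = (-11 - (2)·1.595 - (4)·0.503) / (-10) = 1.620
  z = (-10 - (-2)·1.595 - (-3)·1.620) / (-7) = 0.279
Iteration 3:
  x = (11 - (-1)·1.620 - (-4)·0.279) / (9) = 1.526
  y = (-11 - (2)·1.526 - (4)·0.279) / (-10) = 1.517
  z = (-10 - (-2)·1.526 - (-3)·1.517) / (-7) = 0.342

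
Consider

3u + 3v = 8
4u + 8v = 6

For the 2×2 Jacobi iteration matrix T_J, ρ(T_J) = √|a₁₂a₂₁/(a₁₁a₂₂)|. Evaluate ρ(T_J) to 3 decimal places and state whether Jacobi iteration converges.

a₁₂a₂₁/(a₁₁a₂₂) = (3)·(4) / ((3)·(8)) = 0.500000
ρ = √|0.500000| = √0.500000 = 0.707
ρ < 1, so Jacobi converges

0.707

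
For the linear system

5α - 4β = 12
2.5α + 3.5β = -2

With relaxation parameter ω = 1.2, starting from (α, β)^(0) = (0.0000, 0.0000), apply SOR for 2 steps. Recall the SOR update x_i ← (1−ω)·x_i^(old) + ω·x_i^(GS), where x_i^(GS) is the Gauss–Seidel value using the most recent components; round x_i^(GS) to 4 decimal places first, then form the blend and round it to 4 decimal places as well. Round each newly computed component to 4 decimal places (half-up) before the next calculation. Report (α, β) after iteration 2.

(-0.7241, 0.5658)

Iteration 1:
  α: GS value = (12 - (-4)·0.0000) / (5) = 2.4000;  α ← (1−ω)·0.0000 + ω·2.4000 = 2.8800
  β: GS value = (-2 - (2.5)·2.8800) / (3.5) = -2.6286;  β ← (1−ω)·0.0000 + ω·-2.6286 = -3.1543
Iteration 2:
  α: GS value = (12 - (-4)·-3.1543) / (5) = -0.1234;  α ← (1−ω)·2.8800 + ω·-0.1234 = -0.7241
  β: GS value = (-2 - (2.5)·-0.7241) / (3.5) = -0.0542;  β ← (1−ω)·-3.1543 + ω·-0.0542 = 0.5658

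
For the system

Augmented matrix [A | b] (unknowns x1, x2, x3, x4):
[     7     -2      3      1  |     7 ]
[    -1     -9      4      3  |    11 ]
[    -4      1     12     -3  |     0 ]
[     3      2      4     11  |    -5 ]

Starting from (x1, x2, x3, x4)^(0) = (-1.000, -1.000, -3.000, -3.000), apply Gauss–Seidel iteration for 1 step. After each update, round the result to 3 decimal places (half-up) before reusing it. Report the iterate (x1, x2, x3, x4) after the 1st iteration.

Iteration 1:
  x1 = (7 - (-2)·-1.000 - (3)·-3.000 - (1)·-3.000) / (7) = 2.429
  x2 = (11 - (-1)·2.429 - (4)·-3.000 - (3)·-3.000) / (-9) = -3.825
  x3 = (0 - (-4)·2.429 - (1)·-3.825 - (-3)·-3.000) / (12) = 0.378
  x4 = (-5 - (3)·2.429 - (2)·-3.825 - (4)·0.378) / (11) = -0.559

(2.429, -3.825, 0.378, -0.559)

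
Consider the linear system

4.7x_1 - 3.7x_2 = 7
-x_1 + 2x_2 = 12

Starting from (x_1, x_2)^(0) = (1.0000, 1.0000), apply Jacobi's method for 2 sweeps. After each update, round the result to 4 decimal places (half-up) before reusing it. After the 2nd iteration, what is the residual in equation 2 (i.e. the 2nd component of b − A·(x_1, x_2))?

Iteration 1:
  x_1 = (7 - (-3.7)·1.0000) / (4.7) = 2.2766
  x_2 = (12 - (-1)·1.0000) / (2) = 6.5000
Iteration 2:
  x_1 = (7 - (-3.7)·6.5000) / (4.7) = 6.6064
  x_2 = (12 - (-1)·2.2766) / (2) = 7.1383
Residual b − A·x = (2.3616, 4.3298)

4.3298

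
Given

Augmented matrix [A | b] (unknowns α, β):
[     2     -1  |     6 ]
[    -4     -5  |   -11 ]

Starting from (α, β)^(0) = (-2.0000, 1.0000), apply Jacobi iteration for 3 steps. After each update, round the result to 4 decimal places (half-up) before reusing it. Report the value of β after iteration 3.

-1.7200

Iteration 1:
  α = (6 - (-1)·1.0000) / (2) = 3.5000
  β = (-11 - (-4)·-2.0000) / (-5) = 3.8000
Iteration 2:
  α = (6 - (-1)·3.8000) / (2) = 4.9000
  β = (-11 - (-4)·3.5000) / (-5) = -0.6000
Iteration 3:
  α = (6 - (-1)·-0.6000) / (2) = 2.7000
  β = (-11 - (-4)·4.9000) / (-5) = -1.7200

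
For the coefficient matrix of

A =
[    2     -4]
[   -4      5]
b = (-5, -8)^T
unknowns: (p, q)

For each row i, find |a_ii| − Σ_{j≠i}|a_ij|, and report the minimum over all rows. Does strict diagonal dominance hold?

row 1: |2| − (4) = -2
row 2: |5| − (4) = 1
minimum over rows = -2 → not strictly diagonally dominant

-2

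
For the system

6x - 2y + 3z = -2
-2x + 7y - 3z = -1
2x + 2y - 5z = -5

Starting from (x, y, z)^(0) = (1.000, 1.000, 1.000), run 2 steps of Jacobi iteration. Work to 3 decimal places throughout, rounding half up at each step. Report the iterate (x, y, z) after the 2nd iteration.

(-1.043, 0.486, 1.028)

Iteration 1:
  x = (-2 - (-2)·1.000 - (3)·1.000) / (6) = -0.500
  y = (-1 - (-2)·1.000 - (-3)·1.000) / (7) = 0.571
  z = (-5 - (2)·1.000 - (2)·1.000) / (-5) = 1.800
Iteration 2:
  x = (-2 - (-2)·0.571 - (3)·1.800) / (6) = -1.043
  y = (-1 - (-2)·-0.500 - (-3)·1.800) / (7) = 0.486
  z = (-5 - (2)·-0.500 - (2)·0.571) / (-5) = 1.028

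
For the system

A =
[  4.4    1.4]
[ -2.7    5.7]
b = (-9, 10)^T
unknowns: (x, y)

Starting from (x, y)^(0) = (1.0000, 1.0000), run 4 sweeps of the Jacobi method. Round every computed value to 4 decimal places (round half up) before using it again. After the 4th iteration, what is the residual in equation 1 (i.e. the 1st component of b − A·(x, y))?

Iteration 1:
  x = (-9 - (1.4)·1.0000) / (4.4) = -2.3636
  y = (10 - (-2.7)·1.0000) / (5.7) = 2.2281
Iteration 2:
  x = (-9 - (1.4)·2.2281) / (4.4) = -2.7544
  y = (10 - (-2.7)·-2.3636) / (5.7) = 0.6348
Iteration 3:
  x = (-9 - (1.4)·0.6348) / (4.4) = -2.2474
  y = (10 - (-2.7)·-2.7544) / (5.7) = 0.4497
Iteration 4:
  x = (-9 - (1.4)·0.4497) / (4.4) = -2.1885
  y = (10 - (-2.7)·-2.2474) / (5.7) = 0.6898
Residual b − A·x = (-0.3363, 0.1592)

-0.3363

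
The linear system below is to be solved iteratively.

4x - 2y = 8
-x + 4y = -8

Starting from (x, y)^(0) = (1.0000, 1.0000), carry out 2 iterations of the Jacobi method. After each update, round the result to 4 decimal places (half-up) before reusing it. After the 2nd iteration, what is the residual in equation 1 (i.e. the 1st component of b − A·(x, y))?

Iteration 1:
  x = (8 - (-2)·1.0000) / (4) = 2.5000
  y = (-8 - (-1)·1.0000) / (4) = -1.7500
Iteration 2:
  x = (8 - (-2)·-1.7500) / (4) = 1.1250
  y = (-8 - (-1)·2.5000) / (4) = -1.3750
Residual b − A·x = (0.7500, -1.3750)

0.7500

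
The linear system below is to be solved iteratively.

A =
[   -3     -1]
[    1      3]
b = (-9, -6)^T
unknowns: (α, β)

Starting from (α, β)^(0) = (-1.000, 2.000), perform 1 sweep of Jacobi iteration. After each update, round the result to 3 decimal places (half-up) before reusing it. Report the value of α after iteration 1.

2.333

Iteration 1:
  α = (-9 - (-1)·2.000) / (-3) = 2.333
  β = (-6 - (1)·-1.000) / (3) = -1.667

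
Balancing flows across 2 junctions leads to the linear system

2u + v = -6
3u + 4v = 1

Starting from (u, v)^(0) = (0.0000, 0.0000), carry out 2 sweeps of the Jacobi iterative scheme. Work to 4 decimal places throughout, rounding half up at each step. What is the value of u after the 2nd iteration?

-3.1250

Iteration 1:
  u = (-6 - (1)·0.0000) / (2) = -3.0000
  v = (1 - (3)·0.0000) / (4) = 0.2500
Iteration 2:
  u = (-6 - (1)·0.2500) / (2) = -3.1250
  v = (1 - (3)·-3.0000) / (4) = 2.5000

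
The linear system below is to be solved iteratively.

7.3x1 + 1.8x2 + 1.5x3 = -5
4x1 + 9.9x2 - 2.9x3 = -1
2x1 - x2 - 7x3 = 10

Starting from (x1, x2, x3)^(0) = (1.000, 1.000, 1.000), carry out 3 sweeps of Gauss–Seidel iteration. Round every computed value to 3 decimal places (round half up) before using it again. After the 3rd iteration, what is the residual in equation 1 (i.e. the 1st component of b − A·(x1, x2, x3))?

-0.116

Iteration 1:
  x1 = (-5 - (1.8)·1.000 - (1.5)·1.000) / (7.3) = -1.137
  x2 = (-1 - (4)·-1.137 - (-2.9)·1.000) / (9.9) = 0.651
  x3 = (10 - (2)·-1.137 - (-1)·0.651) / (-7) = -1.846
Iteration 2:
  x1 = (-5 - (1.8)·0.651 - (1.5)·-1.846) / (7.3) = -0.466
  x2 = (-1 - (4)·-0.466 - (-2.9)·-1.846) / (9.9) = -0.453
  x3 = (10 - (2)·-0.466 - (-1)·-0.453) / (-7) = -1.497
Iteration 3:
  x1 = (-5 - (1.8)·-0.453 - (1.5)·-1.497) / (7.3) = -0.266
  x2 = (-1 - (4)·-0.266 - (-2.9)·-1.497) / (9.9) = -0.432
  x3 = (10 - (2)·-0.266 - (-1)·-0.432) / (-7) = -1.443
Residual b − A·x = (-0.116, 0.156, -0.001)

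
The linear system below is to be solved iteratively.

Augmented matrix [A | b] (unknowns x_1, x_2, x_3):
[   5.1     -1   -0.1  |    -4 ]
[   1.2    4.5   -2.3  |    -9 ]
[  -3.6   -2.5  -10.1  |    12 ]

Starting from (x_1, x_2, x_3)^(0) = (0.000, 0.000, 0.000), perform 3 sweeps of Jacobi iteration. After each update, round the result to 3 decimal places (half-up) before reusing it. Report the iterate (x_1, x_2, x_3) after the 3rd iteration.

Iteration 1:
  x_1 = (-4 - (-1)·0.000 - (-0.1)·0.000) / (5.1) = -0.784
  x_2 = (-9 - (1.2)·0.000 - (-2.3)·0.000) / (4.5) = -2.000
  x_3 = (12 - (-3.6)·0.000 - (-2.5)·0.000) / (-10.1) = -1.188
Iteration 2:
  x_1 = (-4 - (-1)·-2.000 - (-0.1)·-1.188) / (5.1) = -1.200
  x_2 = (-9 - (1.2)·-0.784 - (-2.3)·-1.188) / (4.5) = -2.398
  x_3 = (12 - (-3.6)·-0.784 - (-2.5)·-2.000) / (-10.1) = -0.414
Iteration 3:
  x_1 = (-4 - (-1)·-2.398 - (-0.1)·-0.414) / (5.1) = -1.263
  x_2 = (-9 - (1.2)·-1.200 - (-2.3)·-0.414) / (4.5) = -1.892
  x_3 = (12 - (-3.6)·-1.200 - (-2.5)·-2.398) / (-10.1) = -0.167

(-1.263, -1.892, -0.167)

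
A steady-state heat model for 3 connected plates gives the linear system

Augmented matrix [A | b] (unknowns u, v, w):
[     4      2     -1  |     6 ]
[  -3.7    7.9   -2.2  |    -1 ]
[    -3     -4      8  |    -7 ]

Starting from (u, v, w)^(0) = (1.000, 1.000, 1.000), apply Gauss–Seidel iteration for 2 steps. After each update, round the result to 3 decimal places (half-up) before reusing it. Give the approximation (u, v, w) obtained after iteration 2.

Iteration 1:
  u = (6 - (2)·1.000 - (-1)·1.000) / (4) = 1.250
  v = (-1 - (-3.7)·1.250 - (-2.2)·1.000) / (7.9) = 0.737
  w = (-7 - (-3)·1.250 - (-4)·0.737) / (8) = -0.038
Iteration 2:
  u = (6 - (2)·0.737 - (-1)·-0.038) / (4) = 1.122
  v = (-1 - (-3.7)·1.122 - (-2.2)·-0.038) / (7.9) = 0.388
  w = (-7 - (-3)·1.122 - (-4)·0.388) / (8) = -0.260

(1.122, 0.388, -0.260)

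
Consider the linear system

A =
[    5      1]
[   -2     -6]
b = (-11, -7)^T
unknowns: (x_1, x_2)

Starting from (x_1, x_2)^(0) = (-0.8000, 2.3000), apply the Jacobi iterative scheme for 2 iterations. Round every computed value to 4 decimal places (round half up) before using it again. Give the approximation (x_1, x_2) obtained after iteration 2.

Iteration 1:
  x_1 = (-11 - (1)·2.3000) / (5) = -2.6600
  x_2 = (-7 - (-2)·-0.8000) / (-6) = 1.4333
Iteration 2:
  x_1 = (-11 - (1)·1.4333) / (5) = -2.4867
  x_2 = (-7 - (-2)·-2.6600) / (-6) = 2.0533

(-2.4867, 2.0533)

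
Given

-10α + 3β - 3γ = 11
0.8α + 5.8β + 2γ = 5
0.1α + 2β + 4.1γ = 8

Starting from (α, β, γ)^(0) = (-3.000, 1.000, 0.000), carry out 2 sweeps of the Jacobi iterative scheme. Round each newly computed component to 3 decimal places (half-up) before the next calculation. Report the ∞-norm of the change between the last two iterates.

Iteration 1:
  α = (11 - (3)·1.000 - (-3)·0.000) / (-10) = -0.800
  β = (5 - (0.8)·-3.000 - (2)·0.000) / (5.8) = 1.276
  γ = (8 - (0.1)·-3.000 - (2)·1.000) / (4.1) = 1.537
Iteration 2:
  α = (11 - (3)·1.276 - (-3)·1.537) / (-10) = -1.178
  β = (5 - (0.8)·-0.800 - (2)·1.537) / (5.8) = 0.442
  γ = (8 - (0.1)·-0.800 - (2)·1.276) / (4.1) = 1.348
Change: (-0.378, -0.834, -0.189) → max |·| = 0.834

0.834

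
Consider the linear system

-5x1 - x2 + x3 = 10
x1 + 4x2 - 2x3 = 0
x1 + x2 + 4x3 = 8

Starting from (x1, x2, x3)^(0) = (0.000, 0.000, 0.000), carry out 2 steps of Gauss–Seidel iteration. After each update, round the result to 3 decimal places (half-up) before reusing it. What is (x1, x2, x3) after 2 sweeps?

(-1.625, 1.594, 2.008)

Iteration 1:
  x1 = (10 - (-1)·0.000 - (1)·0.000) / (-5) = -2.000
  x2 = (0 - (1)·-2.000 - (-2)·0.000) / (4) = 0.500
  x3 = (8 - (1)·-2.000 - (1)·0.500) / (4) = 2.375
Iteration 2:
  x1 = (10 - (-1)·0.500 - (1)·2.375) / (-5) = -1.625
  x2 = (0 - (1)·-1.625 - (-2)·2.375) / (4) = 1.594
  x3 = (8 - (1)·-1.625 - (1)·1.594) / (4) = 2.008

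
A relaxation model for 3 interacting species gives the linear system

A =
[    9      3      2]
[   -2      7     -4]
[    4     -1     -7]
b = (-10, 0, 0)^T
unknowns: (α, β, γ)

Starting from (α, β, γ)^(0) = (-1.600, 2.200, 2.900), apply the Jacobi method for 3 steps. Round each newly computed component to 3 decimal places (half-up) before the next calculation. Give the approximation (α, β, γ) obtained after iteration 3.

(-0.286, -1.265, -0.506)

Iteration 1:
  α = (-10 - (3)·2.200 - (2)·2.900) / (9) = -2.489
  β = (0 - (-2)·-1.600 - (-4)·2.900) / (7) = 1.200
  γ = (0 - (4)·-1.600 - (-1)·2.200) / (-7) = -1.229
Iteration 2:
  α = (-10 - (3)·1.200 - (2)·-1.229) / (9) = -1.238
  β = (0 - (-2)·-2.489 - (-4)·-1.229) / (7) = -1.413
  γ = (0 - (4)·-2.489 - (-1)·1.200) / (-7) = -1.594
Iteration 3:
  α = (-10 - (3)·-1.413 - (2)·-1.594) / (9) = -0.286
  β = (0 - (-2)·-1.238 - (-4)·-1.594) / (7) = -1.265
  γ = (0 - (4)·-1.238 - (-1)·-1.413) / (-7) = -0.506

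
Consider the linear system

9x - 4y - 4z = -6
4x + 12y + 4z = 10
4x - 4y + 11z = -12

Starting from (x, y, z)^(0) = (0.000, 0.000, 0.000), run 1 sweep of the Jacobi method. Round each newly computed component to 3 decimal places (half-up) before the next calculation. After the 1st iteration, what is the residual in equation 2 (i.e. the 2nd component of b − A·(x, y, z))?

7.036

Iteration 1:
  x = (-6 - (-4)·0.000 - (-4)·0.000) / (9) = -0.667
  y = (10 - (4)·0.000 - (4)·0.000) / (12) = 0.833
  z = (-12 - (4)·0.000 - (-4)·0.000) / (11) = -1.091
Residual b − A·x = (-1.029, 7.036, 6.001)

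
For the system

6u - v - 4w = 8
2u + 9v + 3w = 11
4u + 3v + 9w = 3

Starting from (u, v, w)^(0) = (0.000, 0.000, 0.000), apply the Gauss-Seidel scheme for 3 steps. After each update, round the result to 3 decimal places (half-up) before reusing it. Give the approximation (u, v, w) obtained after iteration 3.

Iteration 1:
  u = (8 - (-1)·0.000 - (-4)·0.000) / (6) = 1.333
  v = (11 - (2)·1.333 - (3)·0.000) / (9) = 0.926
  w = (3 - (4)·1.333 - (3)·0.926) / (9) = -0.568
Iteration 2:
  u = (8 - (-1)·0.926 - (-4)·-0.568) / (6) = 1.109
  v = (11 - (2)·1.109 - (3)·-0.568) / (9) = 1.165
  w = (3 - (4)·1.109 - (3)·1.165) / (9) = -0.548
Iteration 3:
  u = (8 - (-1)·1.165 - (-4)·-0.548) / (6) = 1.162
  v = (11 - (2)·1.162 - (3)·-0.548) / (9) = 1.147
  w = (3 - (4)·1.162 - (3)·1.147) / (9) = -0.565

(1.162, 1.147, -0.565)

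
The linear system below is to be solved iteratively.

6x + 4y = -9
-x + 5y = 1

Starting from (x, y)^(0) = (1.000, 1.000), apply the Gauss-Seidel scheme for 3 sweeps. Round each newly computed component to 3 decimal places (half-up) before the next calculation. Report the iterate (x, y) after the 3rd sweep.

Iteration 1:
  x = (-9 - (4)·1.000) / (6) = -2.167
  y = (1 - (-1)·-2.167) / (5) = -0.233
Iteration 2:
  x = (-9 - (4)·-0.233) / (6) = -1.345
  y = (1 - (-1)·-1.345) / (5) = -0.069
Iteration 3:
  x = (-9 - (4)·-0.069) / (6) = -1.454
  y = (1 - (-1)·-1.454) / (5) = -0.091

(-1.454, -0.091)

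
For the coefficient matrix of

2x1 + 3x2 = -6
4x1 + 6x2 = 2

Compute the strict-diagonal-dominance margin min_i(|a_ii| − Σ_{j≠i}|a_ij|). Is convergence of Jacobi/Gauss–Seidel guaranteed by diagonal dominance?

-1

row 1: |2| − (3) = -1
row 2: |6| − (4) = 2
minimum over rows = -1 → not strictly diagonally dominant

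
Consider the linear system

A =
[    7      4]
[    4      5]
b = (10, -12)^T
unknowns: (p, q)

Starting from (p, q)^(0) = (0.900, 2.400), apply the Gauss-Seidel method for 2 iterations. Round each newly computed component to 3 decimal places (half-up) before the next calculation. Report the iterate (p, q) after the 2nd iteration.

Iteration 1:
  p = (10 - (4)·2.400) / (7) = 0.057
  q = (-12 - (4)·0.057) / (5) = -2.446
Iteration 2:
  p = (10 - (4)·-2.446) / (7) = 2.826
  q = (-12 - (4)·2.826) / (5) = -4.661

(2.826, -4.661)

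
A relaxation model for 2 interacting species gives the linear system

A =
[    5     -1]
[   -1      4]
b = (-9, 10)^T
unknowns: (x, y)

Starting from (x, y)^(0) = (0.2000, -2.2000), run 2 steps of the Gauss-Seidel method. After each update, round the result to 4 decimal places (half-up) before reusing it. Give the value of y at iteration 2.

Iteration 1:
  x = (-9 - (-1)·-2.2000) / (5) = -2.2400
  y = (10 - (-1)·-2.2400) / (4) = 1.9400
Iteration 2:
  x = (-9 - (-1)·1.9400) / (5) = -1.4120
  y = (10 - (-1)·-1.4120) / (4) = 2.1470

2.1470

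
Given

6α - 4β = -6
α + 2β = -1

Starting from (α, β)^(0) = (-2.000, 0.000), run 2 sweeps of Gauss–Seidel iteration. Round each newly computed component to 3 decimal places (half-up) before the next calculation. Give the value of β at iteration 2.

0.000

Iteration 1:
  α = (-6 - (-4)·0.000) / (6) = -1.000
  β = (-1 - (1)·-1.000) / (2) = 0.000
Iteration 2:
  α = (-6 - (-4)·0.000) / (6) = -1.000
  β = (-1 - (1)·-1.000) / (2) = 0.000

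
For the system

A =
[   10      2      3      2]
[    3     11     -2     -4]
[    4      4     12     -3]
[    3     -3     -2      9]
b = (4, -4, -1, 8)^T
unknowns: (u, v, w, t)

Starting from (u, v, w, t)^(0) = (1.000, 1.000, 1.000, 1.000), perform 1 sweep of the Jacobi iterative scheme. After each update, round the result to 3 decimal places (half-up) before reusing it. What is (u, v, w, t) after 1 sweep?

(-0.300, -0.091, -0.500, 1.111)

Iteration 1:
  u = (4 - (2)·1.000 - (3)·1.000 - (2)·1.000) / (10) = -0.300
  v = (-4 - (3)·1.000 - (-2)·1.000 - (-4)·1.000) / (11) = -0.091
  w = (-1 - (4)·1.000 - (4)·1.000 - (-3)·1.000) / (12) = -0.500
  t = (8 - (3)·1.000 - (-3)·1.000 - (-2)·1.000) / (9) = 1.111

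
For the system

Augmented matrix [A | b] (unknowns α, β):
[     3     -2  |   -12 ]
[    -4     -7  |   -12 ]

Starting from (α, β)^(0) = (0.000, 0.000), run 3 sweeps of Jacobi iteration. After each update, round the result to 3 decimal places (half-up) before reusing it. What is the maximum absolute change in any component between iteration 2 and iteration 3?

Iteration 1:
  α = (-12 - (-2)·0.000) / (3) = -4.000
  β = (-12 - (-4)·0.000) / (-7) = 1.714
Iteration 2:
  α = (-12 - (-2)·1.714) / (3) = -2.857
  β = (-12 - (-4)·-4.000) / (-7) = 4.000
Iteration 3:
  α = (-12 - (-2)·4.000) / (3) = -1.333
  β = (-12 - (-4)·-2.857) / (-7) = 3.347
Change: (1.524, -0.653) → max |·| = 1.524

1.524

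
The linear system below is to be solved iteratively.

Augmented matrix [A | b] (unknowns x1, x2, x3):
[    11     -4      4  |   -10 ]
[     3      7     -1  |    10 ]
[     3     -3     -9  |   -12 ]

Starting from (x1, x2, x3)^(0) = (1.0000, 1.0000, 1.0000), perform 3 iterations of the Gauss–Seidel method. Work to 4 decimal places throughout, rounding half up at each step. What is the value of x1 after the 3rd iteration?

Iteration 1:
  x1 = (-10 - (-4)·1.0000 - (4)·1.0000) / (11) = -0.9091
  x2 = (10 - (3)·-0.9091 - (-1)·1.0000) / (7) = 1.9610
  x3 = (-12 - (3)·-0.9091 - (-3)·1.9610) / (-9) = 0.3766
Iteration 2:
  x1 = (-10 - (-4)·1.9610 - (4)·0.3766) / (11) = -0.3329
  x2 = (10 - (3)·-0.3329 - (-1)·0.3766) / (7) = 1.6250
  x3 = (-12 - (3)·-0.3329 - (-3)·1.6250) / (-9) = 0.6807
Iteration 3:
  x1 = (-10 - (-4)·1.6250 - (4)·0.6807) / (11) = -0.5657
  x2 = (10 - (3)·-0.5657 - (-1)·0.6807) / (7) = 1.7683
  x3 = (-12 - (3)·-0.5657 - (-3)·1.7683) / (-9) = 0.5553

-0.5657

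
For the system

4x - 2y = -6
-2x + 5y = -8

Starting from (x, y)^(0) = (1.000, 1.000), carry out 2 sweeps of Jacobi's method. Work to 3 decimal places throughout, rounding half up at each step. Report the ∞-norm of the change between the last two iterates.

Iteration 1:
  x = (-6 - (-2)·1.000) / (4) = -1.000
  y = (-8 - (-2)·1.000) / (5) = -1.200
Iteration 2:
  x = (-6 - (-2)·-1.200) / (4) = -2.100
  y = (-8 - (-2)·-1.000) / (5) = -2.000
Change: (-1.100, -0.800) → max |·| = 1.100

1.100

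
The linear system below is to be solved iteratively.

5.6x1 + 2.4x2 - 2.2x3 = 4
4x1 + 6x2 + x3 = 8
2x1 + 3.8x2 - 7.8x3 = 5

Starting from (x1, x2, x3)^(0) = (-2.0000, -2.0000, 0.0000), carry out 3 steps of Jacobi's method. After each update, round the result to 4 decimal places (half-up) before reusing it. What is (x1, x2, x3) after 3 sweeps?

Iteration 1:
  x1 = (4 - (2.4)·-2.0000 - (-2.2)·0.0000) / (5.6) = 1.5714
  x2 = (8 - (4)·-2.0000 - (1)·0.0000) / (6) = 2.6667
  x3 = (5 - (2)·-2.0000 - (3.8)·-2.0000) / (-7.8) = -2.1282
Iteration 2:
  x1 = (4 - (2.4)·2.6667 - (-2.2)·-2.1282) / (5.6) = -1.2647
  x2 = (8 - (4)·1.5714 - (1)·-2.1282) / (6) = 0.6404
  x3 = (5 - (2)·1.5714 - (3.8)·2.6667) / (-7.8) = 1.0611
Iteration 3:
  x1 = (4 - (2.4)·0.6404 - (-2.2)·1.0611) / (5.6) = 0.8567
  x2 = (8 - (4)·-1.2647 - (1)·1.0611) / (6) = 1.9996
  x3 = (5 - (2)·-1.2647 - (3.8)·0.6404) / (-7.8) = -0.6533

(0.8567, 1.9996, -0.6533)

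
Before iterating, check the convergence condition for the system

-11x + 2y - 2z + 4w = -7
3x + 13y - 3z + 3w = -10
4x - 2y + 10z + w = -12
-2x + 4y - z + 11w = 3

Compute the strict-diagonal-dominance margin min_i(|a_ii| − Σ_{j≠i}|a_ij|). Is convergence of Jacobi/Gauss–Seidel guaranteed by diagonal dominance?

row 1: |-11| − (2+2+4) = 3
row 2: |13| − (3+3+3) = 4
row 3: |10| − (4+2+1) = 3
row 4: |11| − (2+4+1) = 4
minimum over rows = 3 → strictly diagonally dominant (convergence guaranteed)

3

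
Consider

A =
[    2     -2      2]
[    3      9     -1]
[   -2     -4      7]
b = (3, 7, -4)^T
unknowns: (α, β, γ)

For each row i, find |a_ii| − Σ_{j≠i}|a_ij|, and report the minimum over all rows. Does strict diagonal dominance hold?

-2

row 1: |2| − (2+2) = -2
row 2: |9| − (3+1) = 5
row 3: |7| − (2+4) = 1
minimum over rows = -2 → not strictly diagonally dominant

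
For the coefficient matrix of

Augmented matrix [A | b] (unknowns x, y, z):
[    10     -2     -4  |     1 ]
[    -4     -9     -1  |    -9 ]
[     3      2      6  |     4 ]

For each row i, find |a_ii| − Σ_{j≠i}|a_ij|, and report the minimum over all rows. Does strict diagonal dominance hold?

row 1: |10| − (2+4) = 4
row 2: |-9| − (4+1) = 4
row 3: |6| − (3+2) = 1
minimum over rows = 1 → strictly diagonally dominant (convergence guaranteed)

1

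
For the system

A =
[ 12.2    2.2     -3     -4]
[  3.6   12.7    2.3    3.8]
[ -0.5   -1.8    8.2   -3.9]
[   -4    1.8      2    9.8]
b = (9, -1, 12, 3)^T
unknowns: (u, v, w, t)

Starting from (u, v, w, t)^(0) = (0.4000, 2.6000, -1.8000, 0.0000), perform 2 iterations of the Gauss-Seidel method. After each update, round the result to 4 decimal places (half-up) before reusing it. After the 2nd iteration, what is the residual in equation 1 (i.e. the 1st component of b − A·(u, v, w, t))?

Iteration 1:
  u = (9 - (2.2)·2.6000 - (-3)·-1.8000 - (-4)·0.0000) / (12.2) = -0.1738
  v = (-1 - (3.6)·-0.1738 - (2.3)·-1.8000 - (3.8)·0.0000) / (12.7) = 0.2965
  w = (12 - (-0.5)·-0.1738 - (-1.8)·0.2965 - (-3.9)·0.0000) / (8.2) = 1.5179
  t = (3 - (-4)·-0.1738 - (1.8)·0.2965 - (2)·1.5179) / (9.8) = -0.1291
Iteration 2:
  u = (9 - (2.2)·0.2965 - (-3)·1.5179 - (-4)·-0.1291) / (12.2) = 1.0152
  v = (-1 - (3.6)·1.0152 - (2.3)·1.5179 - (3.8)·-0.1291) / (12.7) = -0.6028
  w = (12 - (-0.5)·1.0152 - (-1.8)·-0.6028 - (-3.9)·-0.1291) / (8.2) = 1.3316
  t = (3 - (-4)·1.0152 - (1.8)·-0.6028 - (2)·1.3316) / (9.8) = 0.5595
Residual b − A·x = (4.1735, -2.1879, 2.6855, -0.0005)

4.1735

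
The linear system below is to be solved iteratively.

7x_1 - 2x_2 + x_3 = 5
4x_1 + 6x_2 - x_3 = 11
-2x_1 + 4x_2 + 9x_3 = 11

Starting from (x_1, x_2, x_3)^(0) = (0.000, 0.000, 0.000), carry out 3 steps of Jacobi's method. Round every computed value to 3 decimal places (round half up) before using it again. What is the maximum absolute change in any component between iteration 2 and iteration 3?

Iteration 1:
  x_1 = (5 - (-2)·0.000 - (1)·0.000) / (7) = 0.714
  x_2 = (11 - (4)·0.000 - (-1)·0.000) / (6) = 1.833
  x_3 = (11 - (-2)·0.000 - (4)·0.000) / (9) = 1.222
Iteration 2:
  x_1 = (5 - (-2)·1.833 - (1)·1.222) / (7) = 1.063
  x_2 = (11 - (4)·0.714 - (-1)·1.222) / (6) = 1.561
  x_3 = (11 - (-2)·0.714 - (4)·1.833) / (9) = 0.566
Iteration 3:
  x_1 = (5 - (-2)·1.561 - (1)·0.566) / (7) = 1.079
  x_2 = (11 - (4)·1.063 - (-1)·0.566) / (6) = 1.219
  x_3 = (11 - (-2)·1.063 - (4)·1.561) / (9) = 0.765
Change: (0.016, -0.342, 0.199) → max |·| = 0.342

0.342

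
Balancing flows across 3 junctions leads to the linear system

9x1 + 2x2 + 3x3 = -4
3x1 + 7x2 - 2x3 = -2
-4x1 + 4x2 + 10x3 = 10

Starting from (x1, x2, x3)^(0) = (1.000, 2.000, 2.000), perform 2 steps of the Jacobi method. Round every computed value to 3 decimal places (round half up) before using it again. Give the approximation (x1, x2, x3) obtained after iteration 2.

(-0.613, 0.553, 0.435)

Iteration 1:
  x1 = (-4 - (2)·2.000 - (3)·2.000) / (9) = -1.556
  x2 = (-2 - (3)·1.000 - (-2)·2.000) / (7) = -0.143
  x3 = (10 - (-4)·1.000 - (4)·2.000) / (10) = 0.600
Iteration 2:
  x1 = (-4 - (2)·-0.143 - (3)·0.600) / (9) = -0.613
  x2 = (-2 - (3)·-1.556 - (-2)·0.600) / (7) = 0.553
  x3 = (10 - (-4)·-1.556 - (4)·-0.143) / (10) = 0.435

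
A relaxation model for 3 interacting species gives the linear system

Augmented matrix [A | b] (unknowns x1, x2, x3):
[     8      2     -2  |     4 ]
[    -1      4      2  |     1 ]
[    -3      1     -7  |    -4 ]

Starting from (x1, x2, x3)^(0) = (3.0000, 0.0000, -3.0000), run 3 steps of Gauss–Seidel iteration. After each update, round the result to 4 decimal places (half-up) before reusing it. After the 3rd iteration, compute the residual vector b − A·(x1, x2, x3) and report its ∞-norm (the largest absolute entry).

Iteration 1:
  x1 = (4 - (2)·0.0000 - (-2)·-3.0000) / (8) = -0.2500
  x2 = (1 - (-1)·-0.2500 - (2)·-3.0000) / (4) = 1.6875
  x3 = (-4 - (-3)·-0.2500 - (1)·1.6875) / (-7) = 0.9196
Iteration 2:
  x1 = (4 - (2)·1.6875 - (-2)·0.9196) / (8) = 0.3080
  x2 = (1 - (-1)·0.3080 - (2)·0.9196) / (4) = -0.1328
  x3 = (-4 - (-3)·0.3080 - (1)·-0.1328) / (-7) = 0.4205
Iteration 3:
  x1 = (4 - (2)·-0.1328 - (-2)·0.4205) / (8) = 0.6383
  x2 = (1 - (-1)·0.6383 - (2)·0.4205) / (4) = 0.1993
  x3 = (-4 - (-3)·0.6383 - (1)·0.1993) / (-7) = 0.3263
Residual b − A·x = (-0.8524, 0.1885, -0.0003); ∞-norm = 0.8524

0.8524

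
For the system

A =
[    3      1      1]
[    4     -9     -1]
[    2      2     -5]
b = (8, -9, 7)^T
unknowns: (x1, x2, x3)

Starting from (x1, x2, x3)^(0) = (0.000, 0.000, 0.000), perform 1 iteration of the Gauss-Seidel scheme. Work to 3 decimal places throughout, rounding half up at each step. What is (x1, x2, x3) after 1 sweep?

Iteration 1:
  x1 = (8 - (1)·0.000 - (1)·0.000) / (3) = 2.667
  x2 = (-9 - (4)·2.667 - (-1)·0.000) / (-9) = 2.185
  x3 = (7 - (2)·2.667 - (2)·2.185) / (-5) = 0.541

(2.667, 2.185, 0.541)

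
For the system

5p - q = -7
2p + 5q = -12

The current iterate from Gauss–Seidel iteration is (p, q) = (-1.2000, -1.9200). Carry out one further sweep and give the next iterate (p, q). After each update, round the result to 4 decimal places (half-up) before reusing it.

(-1.7840, -1.6864)

One sweep:
  p = (-7 - (-1)·-1.9200) / (5) = -1.7840
  q = (-12 - (2)·-1.7840) / (5) = -1.6864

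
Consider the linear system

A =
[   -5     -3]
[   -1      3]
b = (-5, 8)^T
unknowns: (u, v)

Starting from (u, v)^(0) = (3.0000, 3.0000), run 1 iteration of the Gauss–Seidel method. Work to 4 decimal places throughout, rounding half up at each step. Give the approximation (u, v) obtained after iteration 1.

(-0.8000, 2.4000)

Iteration 1:
  u = (-5 - (-3)·3.0000) / (-5) = -0.8000
  v = (8 - (-1)·-0.8000) / (3) = 2.4000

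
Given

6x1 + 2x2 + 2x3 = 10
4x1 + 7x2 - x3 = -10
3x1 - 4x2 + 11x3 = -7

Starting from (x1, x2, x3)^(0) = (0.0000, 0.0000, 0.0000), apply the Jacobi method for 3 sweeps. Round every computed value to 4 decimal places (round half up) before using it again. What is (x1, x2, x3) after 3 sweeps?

Iteration 1:
  x1 = (10 - (2)·0.0000 - (2)·0.0000) / (6) = 1.6667
  x2 = (-10 - (4)·0.0000 - (-1)·0.0000) / (7) = -1.4286
  x3 = (-7 - (3)·0.0000 - (-4)·0.0000) / (11) = -0.6364
Iteration 2:
  x1 = (10 - (2)·-1.4286 - (2)·-0.6364) / (6) = 2.3550
  x2 = (-10 - (4)·1.6667 - (-1)·-0.6364) / (7) = -2.4719
  x3 = (-7 - (3)·1.6667 - (-4)·-1.4286) / (11) = -1.6104
Iteration 3:
  x1 = (10 - (2)·-2.4719 - (2)·-1.6104) / (6) = 3.0274
  x2 = (-10 - (4)·2.3550 - (-1)·-1.6104) / (7) = -3.0043
  x3 = (-7 - (3)·2.3550 - (-4)·-2.4719) / (11) = -2.1775

(3.0274, -3.0043, -2.1775)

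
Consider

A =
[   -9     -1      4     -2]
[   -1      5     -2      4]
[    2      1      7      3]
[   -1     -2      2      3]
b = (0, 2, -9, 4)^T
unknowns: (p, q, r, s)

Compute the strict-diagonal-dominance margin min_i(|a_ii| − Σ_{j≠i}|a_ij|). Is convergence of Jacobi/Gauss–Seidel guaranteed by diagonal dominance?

-2

row 1: |-9| − (1+4+2) = 2
row 2: |5| − (1+2+4) = -2
row 3: |7| − (2+1+3) = 1
row 4: |3| − (1+2+2) = -2
minimum over rows = -2 → not strictly diagonally dominant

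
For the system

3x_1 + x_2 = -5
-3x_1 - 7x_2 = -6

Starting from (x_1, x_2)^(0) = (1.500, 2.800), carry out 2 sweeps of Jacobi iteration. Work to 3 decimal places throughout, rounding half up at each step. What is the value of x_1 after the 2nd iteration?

Iteration 1:
  x_1 = (-5 - (1)·2.800) / (3) = -2.600
  x_2 = (-6 - (-3)·1.500) / (-7) = 0.214
Iteration 2:
  x_1 = (-5 - (1)·0.214) / (3) = -1.738
  x_2 = (-6 - (-3)·-2.600) / (-7) = 1.971

-1.738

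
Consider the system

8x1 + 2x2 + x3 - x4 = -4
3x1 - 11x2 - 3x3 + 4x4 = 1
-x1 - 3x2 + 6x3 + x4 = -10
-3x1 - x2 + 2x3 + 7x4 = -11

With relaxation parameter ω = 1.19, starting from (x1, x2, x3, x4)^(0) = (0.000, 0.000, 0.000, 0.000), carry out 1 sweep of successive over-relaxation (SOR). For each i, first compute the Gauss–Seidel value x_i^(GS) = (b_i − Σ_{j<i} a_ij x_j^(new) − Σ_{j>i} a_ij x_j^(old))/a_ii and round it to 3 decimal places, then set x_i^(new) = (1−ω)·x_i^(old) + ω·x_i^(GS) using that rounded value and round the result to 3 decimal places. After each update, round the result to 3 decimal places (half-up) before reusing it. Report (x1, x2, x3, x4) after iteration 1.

Iteration 1:
  x1: GS value = (-4 - (2)·0.000 - (1)·0.000 - (-1)·0.000) / (8) = -0.500;  x1 ← (1−ω)·0.000 + ω·-0.500 = -0.595
  x2: GS value = (1 - (3)·-0.595 - (-3)·0.000 - (4)·0.000) / (-11) = -0.253;  x2 ← (1−ω)·0.000 + ω·-0.253 = -0.301
  x3: GS value = (-10 - (-1)·-0.595 - (-3)·-0.301 - (1)·0.000) / (6) = -1.916;  x3 ← (1−ω)·0.000 + ω·-1.916 = -2.280
  x4: GS value = (-11 - (-3)·-0.595 - (-1)·-0.301 - (2)·-2.280) / (7) = -1.218;  x4 ← (1−ω)·0.000 + ω·-1.218 = -1.449

(-0.595, -0.301, -2.280, -1.449)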